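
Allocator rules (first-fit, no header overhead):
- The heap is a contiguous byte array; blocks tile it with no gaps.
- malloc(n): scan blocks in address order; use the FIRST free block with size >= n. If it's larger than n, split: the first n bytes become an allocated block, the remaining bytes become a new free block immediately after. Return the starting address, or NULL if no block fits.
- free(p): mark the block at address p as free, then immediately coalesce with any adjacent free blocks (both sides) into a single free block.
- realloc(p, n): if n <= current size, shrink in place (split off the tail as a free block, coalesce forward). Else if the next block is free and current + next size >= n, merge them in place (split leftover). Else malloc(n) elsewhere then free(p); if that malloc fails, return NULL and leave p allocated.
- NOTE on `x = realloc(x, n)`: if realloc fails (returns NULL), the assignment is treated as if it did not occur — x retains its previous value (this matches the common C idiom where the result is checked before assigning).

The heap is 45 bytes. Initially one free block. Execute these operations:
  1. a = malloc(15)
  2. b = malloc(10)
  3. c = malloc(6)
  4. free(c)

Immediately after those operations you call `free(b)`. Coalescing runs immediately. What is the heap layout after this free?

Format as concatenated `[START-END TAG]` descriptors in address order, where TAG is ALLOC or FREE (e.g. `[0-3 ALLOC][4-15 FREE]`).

Answer: [0-14 ALLOC][15-44 FREE]

Derivation:
Op 1: a = malloc(15) -> a = 0; heap: [0-14 ALLOC][15-44 FREE]
Op 2: b = malloc(10) -> b = 15; heap: [0-14 ALLOC][15-24 ALLOC][25-44 FREE]
Op 3: c = malloc(6) -> c = 25; heap: [0-14 ALLOC][15-24 ALLOC][25-30 ALLOC][31-44 FREE]
Op 4: free(c) -> (freed c); heap: [0-14 ALLOC][15-24 ALLOC][25-44 FREE]
free(b): b = 15 -> block [15-24 ALLOC]; mark free, coalesce with adjacent free neighbors -> [0-14 ALLOC][15-44 FREE]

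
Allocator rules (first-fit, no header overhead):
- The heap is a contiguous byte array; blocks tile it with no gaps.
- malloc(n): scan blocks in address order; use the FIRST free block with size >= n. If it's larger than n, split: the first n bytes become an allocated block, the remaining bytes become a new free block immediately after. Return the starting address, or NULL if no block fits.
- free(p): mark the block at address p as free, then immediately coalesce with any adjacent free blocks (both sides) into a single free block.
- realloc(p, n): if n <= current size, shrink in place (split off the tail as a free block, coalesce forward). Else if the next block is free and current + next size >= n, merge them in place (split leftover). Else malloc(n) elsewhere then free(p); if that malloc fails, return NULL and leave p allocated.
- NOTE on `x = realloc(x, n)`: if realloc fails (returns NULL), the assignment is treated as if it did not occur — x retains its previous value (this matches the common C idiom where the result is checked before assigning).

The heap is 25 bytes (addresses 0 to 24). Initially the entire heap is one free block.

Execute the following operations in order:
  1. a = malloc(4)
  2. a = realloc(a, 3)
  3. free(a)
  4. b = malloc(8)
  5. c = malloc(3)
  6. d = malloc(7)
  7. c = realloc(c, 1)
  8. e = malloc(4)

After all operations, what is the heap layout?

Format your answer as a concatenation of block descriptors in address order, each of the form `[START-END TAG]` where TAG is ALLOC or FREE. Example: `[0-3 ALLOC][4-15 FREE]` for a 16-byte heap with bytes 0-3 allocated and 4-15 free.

Answer: [0-7 ALLOC][8-8 ALLOC][9-10 FREE][11-17 ALLOC][18-21 ALLOC][22-24 FREE]

Derivation:
Op 1: a = malloc(4) -> a = 0; heap: [0-3 ALLOC][4-24 FREE]
Op 2: a = realloc(a, 3) -> a = 0; heap: [0-2 ALLOC][3-24 FREE]
Op 3: free(a) -> (freed a); heap: [0-24 FREE]
Op 4: b = malloc(8) -> b = 0; heap: [0-7 ALLOC][8-24 FREE]
Op 5: c = malloc(3) -> c = 8; heap: [0-7 ALLOC][8-10 ALLOC][11-24 FREE]
Op 6: d = malloc(7) -> d = 11; heap: [0-7 ALLOC][8-10 ALLOC][11-17 ALLOC][18-24 FREE]
Op 7: c = realloc(c, 1) -> c = 8; heap: [0-7 ALLOC][8-8 ALLOC][9-10 FREE][11-17 ALLOC][18-24 FREE]
Op 8: e = malloc(4) -> e = 18; heap: [0-7 ALLOC][8-8 ALLOC][9-10 FREE][11-17 ALLOC][18-21 ALLOC][22-24 FREE]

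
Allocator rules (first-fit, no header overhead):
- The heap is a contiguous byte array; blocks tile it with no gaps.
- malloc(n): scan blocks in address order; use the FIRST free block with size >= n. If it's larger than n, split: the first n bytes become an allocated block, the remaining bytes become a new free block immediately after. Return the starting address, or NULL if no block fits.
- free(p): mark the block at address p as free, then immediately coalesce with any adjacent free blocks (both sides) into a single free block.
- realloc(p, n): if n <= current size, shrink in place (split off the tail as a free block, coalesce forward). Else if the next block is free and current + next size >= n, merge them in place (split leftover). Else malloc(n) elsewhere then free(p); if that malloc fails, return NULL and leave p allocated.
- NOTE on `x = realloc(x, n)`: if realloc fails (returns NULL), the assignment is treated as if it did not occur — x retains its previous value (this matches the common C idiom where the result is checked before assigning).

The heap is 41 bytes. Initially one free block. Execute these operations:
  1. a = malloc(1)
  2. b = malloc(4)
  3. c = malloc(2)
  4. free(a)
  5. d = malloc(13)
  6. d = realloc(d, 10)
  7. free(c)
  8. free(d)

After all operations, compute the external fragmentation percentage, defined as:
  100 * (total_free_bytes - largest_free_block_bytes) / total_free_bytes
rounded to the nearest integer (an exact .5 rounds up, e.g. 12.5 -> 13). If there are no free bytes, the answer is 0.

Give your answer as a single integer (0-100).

Answer: 3

Derivation:
Op 1: a = malloc(1) -> a = 0; heap: [0-0 ALLOC][1-40 FREE]
Op 2: b = malloc(4) -> b = 1; heap: [0-0 ALLOC][1-4 ALLOC][5-40 FREE]
Op 3: c = malloc(2) -> c = 5; heap: [0-0 ALLOC][1-4 ALLOC][5-6 ALLOC][7-40 FREE]
Op 4: free(a) -> (freed a); heap: [0-0 FREE][1-4 ALLOC][5-6 ALLOC][7-40 FREE]
Op 5: d = malloc(13) -> d = 7; heap: [0-0 FREE][1-4 ALLOC][5-6 ALLOC][7-19 ALLOC][20-40 FREE]
Op 6: d = realloc(d, 10) -> d = 7; heap: [0-0 FREE][1-4 ALLOC][5-6 ALLOC][7-16 ALLOC][17-40 FREE]
Op 7: free(c) -> (freed c); heap: [0-0 FREE][1-4 ALLOC][5-6 FREE][7-16 ALLOC][17-40 FREE]
Op 8: free(d) -> (freed d); heap: [0-0 FREE][1-4 ALLOC][5-40 FREE]
Free blocks: [1 36] total_free=37 largest=36 -> 100*(37-36)/37 = 100/37 ≈ 2.703 -> rounds to 3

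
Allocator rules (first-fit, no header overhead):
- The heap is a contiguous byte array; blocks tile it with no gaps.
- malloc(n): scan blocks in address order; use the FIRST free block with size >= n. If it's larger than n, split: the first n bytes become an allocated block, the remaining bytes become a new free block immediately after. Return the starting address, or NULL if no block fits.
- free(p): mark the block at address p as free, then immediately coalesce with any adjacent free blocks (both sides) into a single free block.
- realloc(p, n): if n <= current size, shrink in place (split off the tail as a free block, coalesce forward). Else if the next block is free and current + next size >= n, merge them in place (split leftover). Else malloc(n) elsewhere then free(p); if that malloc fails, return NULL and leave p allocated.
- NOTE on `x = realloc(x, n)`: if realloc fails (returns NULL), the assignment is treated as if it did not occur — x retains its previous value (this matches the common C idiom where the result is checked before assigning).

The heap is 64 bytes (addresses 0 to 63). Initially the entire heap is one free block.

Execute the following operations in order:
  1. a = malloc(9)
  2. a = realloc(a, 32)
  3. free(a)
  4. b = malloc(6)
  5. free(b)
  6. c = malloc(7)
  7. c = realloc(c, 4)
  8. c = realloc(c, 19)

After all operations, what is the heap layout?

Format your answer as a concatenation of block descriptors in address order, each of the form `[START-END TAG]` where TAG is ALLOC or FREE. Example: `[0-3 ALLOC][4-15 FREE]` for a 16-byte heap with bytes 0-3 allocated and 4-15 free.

Op 1: a = malloc(9) -> a = 0; heap: [0-8 ALLOC][9-63 FREE]
Op 2: a = realloc(a, 32) -> a = 0; heap: [0-31 ALLOC][32-63 FREE]
Op 3: free(a) -> (freed a); heap: [0-63 FREE]
Op 4: b = malloc(6) -> b = 0; heap: [0-5 ALLOC][6-63 FREE]
Op 5: free(b) -> (freed b); heap: [0-63 FREE]
Op 6: c = malloc(7) -> c = 0; heap: [0-6 ALLOC][7-63 FREE]
Op 7: c = realloc(c, 4) -> c = 0; heap: [0-3 ALLOC][4-63 FREE]
Op 8: c = realloc(c, 19) -> c = 0; heap: [0-18 ALLOC][19-63 FREE]

Answer: [0-18 ALLOC][19-63 FREE]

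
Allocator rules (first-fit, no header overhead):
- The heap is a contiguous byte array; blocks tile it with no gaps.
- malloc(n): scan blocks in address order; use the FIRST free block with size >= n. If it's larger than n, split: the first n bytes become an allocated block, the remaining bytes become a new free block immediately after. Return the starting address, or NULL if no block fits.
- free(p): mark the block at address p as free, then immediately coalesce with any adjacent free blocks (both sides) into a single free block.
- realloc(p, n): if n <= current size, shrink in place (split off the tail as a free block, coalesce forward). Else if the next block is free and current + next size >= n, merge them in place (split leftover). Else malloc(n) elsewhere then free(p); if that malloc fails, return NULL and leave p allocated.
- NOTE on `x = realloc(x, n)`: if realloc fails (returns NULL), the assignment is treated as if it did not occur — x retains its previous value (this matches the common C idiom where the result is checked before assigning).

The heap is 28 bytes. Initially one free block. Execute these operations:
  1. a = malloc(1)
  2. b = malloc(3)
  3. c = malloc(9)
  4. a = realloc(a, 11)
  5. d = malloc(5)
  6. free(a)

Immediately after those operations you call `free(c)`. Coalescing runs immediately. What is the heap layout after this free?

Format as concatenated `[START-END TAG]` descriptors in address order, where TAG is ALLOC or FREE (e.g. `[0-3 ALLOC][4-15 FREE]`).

Answer: [0-0 FREE][1-3 ALLOC][4-27 FREE]

Derivation:
Op 1: a = malloc(1) -> a = 0; heap: [0-0 ALLOC][1-27 FREE]
Op 2: b = malloc(3) -> b = 1; heap: [0-0 ALLOC][1-3 ALLOC][4-27 FREE]
Op 3: c = malloc(9) -> c = 4; heap: [0-0 ALLOC][1-3 ALLOC][4-12 ALLOC][13-27 FREE]
Op 4: a = realloc(a, 11) -> a = 13; heap: [0-0 FREE][1-3 ALLOC][4-12 ALLOC][13-23 ALLOC][24-27 FREE]
Op 5: d = malloc(5) -> d = NULL; heap: [0-0 FREE][1-3 ALLOC][4-12 ALLOC][13-23 ALLOC][24-27 FREE]
Op 6: free(a) -> (freed a); heap: [0-0 FREE][1-3 ALLOC][4-12 ALLOC][13-27 FREE]
free(c): c = 4 -> block [4-12 ALLOC]; mark free, coalesce with adjacent free neighbors -> [0-0 FREE][1-3 ALLOC][4-27 FREE]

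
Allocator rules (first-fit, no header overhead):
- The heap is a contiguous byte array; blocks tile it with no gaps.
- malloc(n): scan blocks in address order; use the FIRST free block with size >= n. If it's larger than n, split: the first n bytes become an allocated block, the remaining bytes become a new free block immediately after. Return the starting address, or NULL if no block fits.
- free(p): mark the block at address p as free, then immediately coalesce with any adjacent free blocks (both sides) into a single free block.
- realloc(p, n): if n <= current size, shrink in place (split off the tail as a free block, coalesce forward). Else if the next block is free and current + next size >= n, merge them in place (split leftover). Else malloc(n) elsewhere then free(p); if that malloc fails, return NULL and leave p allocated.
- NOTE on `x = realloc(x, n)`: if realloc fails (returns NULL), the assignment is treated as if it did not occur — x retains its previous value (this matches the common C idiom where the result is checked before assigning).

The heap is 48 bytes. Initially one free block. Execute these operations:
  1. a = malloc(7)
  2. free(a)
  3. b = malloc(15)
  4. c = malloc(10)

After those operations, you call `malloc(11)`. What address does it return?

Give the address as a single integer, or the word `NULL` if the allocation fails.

Answer: 25

Derivation:
Op 1: a = malloc(7) -> a = 0; heap: [0-6 ALLOC][7-47 FREE]
Op 2: free(a) -> (freed a); heap: [0-47 FREE]
Op 3: b = malloc(15) -> b = 0; heap: [0-14 ALLOC][15-47 FREE]
Op 4: c = malloc(10) -> c = 15; heap: [0-14 ALLOC][15-24 ALLOC][25-47 FREE]
malloc(11): first-fit scan over [0-14 ALLOC][15-24 ALLOC][25-47 FREE] -> 25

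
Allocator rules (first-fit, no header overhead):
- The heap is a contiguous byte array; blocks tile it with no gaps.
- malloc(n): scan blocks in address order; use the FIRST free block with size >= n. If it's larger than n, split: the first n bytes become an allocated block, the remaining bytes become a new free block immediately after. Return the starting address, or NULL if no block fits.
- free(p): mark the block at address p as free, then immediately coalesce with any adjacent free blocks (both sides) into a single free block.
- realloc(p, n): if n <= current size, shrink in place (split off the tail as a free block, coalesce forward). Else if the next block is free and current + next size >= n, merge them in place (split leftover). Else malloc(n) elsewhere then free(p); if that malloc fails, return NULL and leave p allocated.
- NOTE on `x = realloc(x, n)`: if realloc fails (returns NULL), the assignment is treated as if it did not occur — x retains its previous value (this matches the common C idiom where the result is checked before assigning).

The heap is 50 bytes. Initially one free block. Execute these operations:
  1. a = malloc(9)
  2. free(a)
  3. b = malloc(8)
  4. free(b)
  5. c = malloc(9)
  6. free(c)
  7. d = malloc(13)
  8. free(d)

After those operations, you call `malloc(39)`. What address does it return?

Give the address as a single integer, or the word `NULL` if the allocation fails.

Op 1: a = malloc(9) -> a = 0; heap: [0-8 ALLOC][9-49 FREE]
Op 2: free(a) -> (freed a); heap: [0-49 FREE]
Op 3: b = malloc(8) -> b = 0; heap: [0-7 ALLOC][8-49 FREE]
Op 4: free(b) -> (freed b); heap: [0-49 FREE]
Op 5: c = malloc(9) -> c = 0; heap: [0-8 ALLOC][9-49 FREE]
Op 6: free(c) -> (freed c); heap: [0-49 FREE]
Op 7: d = malloc(13) -> d = 0; heap: [0-12 ALLOC][13-49 FREE]
Op 8: free(d) -> (freed d); heap: [0-49 FREE]
malloc(39): first-fit scan over [0-49 FREE] -> 0

Answer: 0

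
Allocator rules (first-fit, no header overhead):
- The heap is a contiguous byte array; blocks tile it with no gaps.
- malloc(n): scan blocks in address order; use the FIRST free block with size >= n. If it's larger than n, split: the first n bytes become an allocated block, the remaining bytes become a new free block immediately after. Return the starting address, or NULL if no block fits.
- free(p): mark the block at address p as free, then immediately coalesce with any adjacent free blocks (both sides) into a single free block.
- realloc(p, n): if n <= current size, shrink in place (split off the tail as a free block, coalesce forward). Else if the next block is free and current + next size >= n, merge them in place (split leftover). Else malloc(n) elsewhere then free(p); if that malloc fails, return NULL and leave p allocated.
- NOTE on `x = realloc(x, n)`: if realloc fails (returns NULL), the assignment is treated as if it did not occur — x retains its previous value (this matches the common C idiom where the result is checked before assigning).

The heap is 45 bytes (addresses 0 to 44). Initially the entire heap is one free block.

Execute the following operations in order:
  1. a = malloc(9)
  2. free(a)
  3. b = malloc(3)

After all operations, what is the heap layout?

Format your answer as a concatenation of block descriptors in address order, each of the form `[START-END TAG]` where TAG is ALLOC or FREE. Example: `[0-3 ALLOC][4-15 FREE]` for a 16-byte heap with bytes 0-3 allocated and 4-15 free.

Answer: [0-2 ALLOC][3-44 FREE]

Derivation:
Op 1: a = malloc(9) -> a = 0; heap: [0-8 ALLOC][9-44 FREE]
Op 2: free(a) -> (freed a); heap: [0-44 FREE]
Op 3: b = malloc(3) -> b = 0; heap: [0-2 ALLOC][3-44 FREE]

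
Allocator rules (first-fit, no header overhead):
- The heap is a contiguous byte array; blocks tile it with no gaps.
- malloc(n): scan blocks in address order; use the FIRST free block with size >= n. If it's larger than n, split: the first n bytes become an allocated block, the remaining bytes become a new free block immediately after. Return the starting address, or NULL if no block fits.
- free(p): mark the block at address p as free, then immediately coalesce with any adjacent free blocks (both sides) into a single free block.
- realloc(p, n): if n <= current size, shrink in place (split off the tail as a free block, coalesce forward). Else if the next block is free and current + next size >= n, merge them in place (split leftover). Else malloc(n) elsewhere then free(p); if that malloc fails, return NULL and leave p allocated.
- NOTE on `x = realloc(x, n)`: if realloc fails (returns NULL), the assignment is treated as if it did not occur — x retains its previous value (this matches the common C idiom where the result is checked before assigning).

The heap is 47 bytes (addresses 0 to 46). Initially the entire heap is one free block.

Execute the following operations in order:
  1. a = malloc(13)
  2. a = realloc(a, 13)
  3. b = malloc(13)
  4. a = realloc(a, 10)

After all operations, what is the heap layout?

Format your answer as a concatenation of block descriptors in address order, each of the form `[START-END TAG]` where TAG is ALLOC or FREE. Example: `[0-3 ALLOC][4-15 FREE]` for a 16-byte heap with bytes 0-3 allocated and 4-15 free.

Op 1: a = malloc(13) -> a = 0; heap: [0-12 ALLOC][13-46 FREE]
Op 2: a = realloc(a, 13) -> a = 0; heap: [0-12 ALLOC][13-46 FREE]
Op 3: b = malloc(13) -> b = 13; heap: [0-12 ALLOC][13-25 ALLOC][26-46 FREE]
Op 4: a = realloc(a, 10) -> a = 0; heap: [0-9 ALLOC][10-12 FREE][13-25 ALLOC][26-46 FREE]

Answer: [0-9 ALLOC][10-12 FREE][13-25 ALLOC][26-46 FREE]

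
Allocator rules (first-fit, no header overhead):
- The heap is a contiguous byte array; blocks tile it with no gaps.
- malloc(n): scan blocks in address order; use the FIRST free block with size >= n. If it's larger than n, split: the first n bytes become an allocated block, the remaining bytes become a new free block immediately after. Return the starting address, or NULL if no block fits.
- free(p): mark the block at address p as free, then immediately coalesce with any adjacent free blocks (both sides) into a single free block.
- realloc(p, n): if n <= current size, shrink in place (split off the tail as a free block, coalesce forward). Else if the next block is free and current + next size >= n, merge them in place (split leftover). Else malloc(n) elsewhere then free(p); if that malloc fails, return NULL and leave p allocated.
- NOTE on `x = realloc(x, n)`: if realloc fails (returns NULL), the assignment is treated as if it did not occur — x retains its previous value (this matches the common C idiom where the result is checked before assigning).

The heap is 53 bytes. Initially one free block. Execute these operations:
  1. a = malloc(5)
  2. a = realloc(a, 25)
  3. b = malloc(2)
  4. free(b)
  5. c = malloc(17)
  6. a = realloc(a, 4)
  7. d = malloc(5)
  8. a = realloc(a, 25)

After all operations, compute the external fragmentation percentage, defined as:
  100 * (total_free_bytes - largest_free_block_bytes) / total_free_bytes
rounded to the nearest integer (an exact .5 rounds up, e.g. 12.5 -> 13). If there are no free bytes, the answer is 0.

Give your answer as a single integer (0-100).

Answer: 41

Derivation:
Op 1: a = malloc(5) -> a = 0; heap: [0-4 ALLOC][5-52 FREE]
Op 2: a = realloc(a, 25) -> a = 0; heap: [0-24 ALLOC][25-52 FREE]
Op 3: b = malloc(2) -> b = 25; heap: [0-24 ALLOC][25-26 ALLOC][27-52 FREE]
Op 4: free(b) -> (freed b); heap: [0-24 ALLOC][25-52 FREE]
Op 5: c = malloc(17) -> c = 25; heap: [0-24 ALLOC][25-41 ALLOC][42-52 FREE]
Op 6: a = realloc(a, 4) -> a = 0; heap: [0-3 ALLOC][4-24 FREE][25-41 ALLOC][42-52 FREE]
Op 7: d = malloc(5) -> d = 4; heap: [0-3 ALLOC][4-8 ALLOC][9-24 FREE][25-41 ALLOC][42-52 FREE]
Op 8: a = realloc(a, 25) -> NULL (a unchanged); heap: [0-3 ALLOC][4-8 ALLOC][9-24 FREE][25-41 ALLOC][42-52 FREE]
Free blocks: [16 11] total_free=27 largest=16 -> 100*(27-16)/27 = 1100/27 ≈ 40.741 -> rounds to 41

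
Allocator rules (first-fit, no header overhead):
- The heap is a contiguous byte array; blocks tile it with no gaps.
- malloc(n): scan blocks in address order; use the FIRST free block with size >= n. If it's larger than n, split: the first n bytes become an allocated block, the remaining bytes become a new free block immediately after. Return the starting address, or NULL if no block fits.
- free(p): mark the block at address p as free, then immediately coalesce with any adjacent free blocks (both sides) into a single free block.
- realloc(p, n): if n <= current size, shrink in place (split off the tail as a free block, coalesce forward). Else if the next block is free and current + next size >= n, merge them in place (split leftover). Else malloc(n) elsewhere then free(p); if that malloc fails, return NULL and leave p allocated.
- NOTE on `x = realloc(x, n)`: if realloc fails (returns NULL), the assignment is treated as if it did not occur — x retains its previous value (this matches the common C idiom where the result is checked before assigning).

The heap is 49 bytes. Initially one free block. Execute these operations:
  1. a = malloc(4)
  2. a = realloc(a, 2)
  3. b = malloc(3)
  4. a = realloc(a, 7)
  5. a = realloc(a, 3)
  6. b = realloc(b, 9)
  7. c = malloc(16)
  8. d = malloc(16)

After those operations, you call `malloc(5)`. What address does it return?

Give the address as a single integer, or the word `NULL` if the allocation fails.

Answer: 0

Derivation:
Op 1: a = malloc(4) -> a = 0; heap: [0-3 ALLOC][4-48 FREE]
Op 2: a = realloc(a, 2) -> a = 0; heap: [0-1 ALLOC][2-48 FREE]
Op 3: b = malloc(3) -> b = 2; heap: [0-1 ALLOC][2-4 ALLOC][5-48 FREE]
Op 4: a = realloc(a, 7) -> a = 5; heap: [0-1 FREE][2-4 ALLOC][5-11 ALLOC][12-48 FREE]
Op 5: a = realloc(a, 3) -> a = 5; heap: [0-1 FREE][2-4 ALLOC][5-7 ALLOC][8-48 FREE]
Op 6: b = realloc(b, 9) -> b = 8; heap: [0-4 FREE][5-7 ALLOC][8-16 ALLOC][17-48 FREE]
Op 7: c = malloc(16) -> c = 17; heap: [0-4 FREE][5-7 ALLOC][8-16 ALLOC][17-32 ALLOC][33-48 FREE]
Op 8: d = malloc(16) -> d = 33; heap: [0-4 FREE][5-7 ALLOC][8-16 ALLOC][17-32 ALLOC][33-48 ALLOC]
malloc(5): first-fit scan over [0-4 FREE][5-7 ALLOC][8-16 ALLOC][17-32 ALLOC][33-48 ALLOC] -> 0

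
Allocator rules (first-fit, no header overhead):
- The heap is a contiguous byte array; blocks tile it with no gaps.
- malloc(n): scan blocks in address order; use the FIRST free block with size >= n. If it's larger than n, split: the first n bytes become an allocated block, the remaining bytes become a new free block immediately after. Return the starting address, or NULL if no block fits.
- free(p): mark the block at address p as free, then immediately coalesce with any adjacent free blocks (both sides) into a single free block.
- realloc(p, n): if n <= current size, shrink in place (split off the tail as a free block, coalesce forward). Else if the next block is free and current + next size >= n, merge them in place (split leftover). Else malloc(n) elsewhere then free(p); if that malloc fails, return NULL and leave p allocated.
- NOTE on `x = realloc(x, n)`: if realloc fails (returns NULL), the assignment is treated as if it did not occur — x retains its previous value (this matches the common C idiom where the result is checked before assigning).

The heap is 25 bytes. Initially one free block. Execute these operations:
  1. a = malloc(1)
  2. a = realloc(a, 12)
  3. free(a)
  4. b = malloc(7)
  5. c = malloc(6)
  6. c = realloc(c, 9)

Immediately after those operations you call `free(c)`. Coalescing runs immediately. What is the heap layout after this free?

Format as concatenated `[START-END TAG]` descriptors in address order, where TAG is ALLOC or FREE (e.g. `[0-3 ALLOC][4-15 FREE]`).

Answer: [0-6 ALLOC][7-24 FREE]

Derivation:
Op 1: a = malloc(1) -> a = 0; heap: [0-0 ALLOC][1-24 FREE]
Op 2: a = realloc(a, 12) -> a = 0; heap: [0-11 ALLOC][12-24 FREE]
Op 3: free(a) -> (freed a); heap: [0-24 FREE]
Op 4: b = malloc(7) -> b = 0; heap: [0-6 ALLOC][7-24 FREE]
Op 5: c = malloc(6) -> c = 7; heap: [0-6 ALLOC][7-12 ALLOC][13-24 FREE]
Op 6: c = realloc(c, 9) -> c = 7; heap: [0-6 ALLOC][7-15 ALLOC][16-24 FREE]
free(c): c = 7 -> block [7-15 ALLOC]; mark free, coalesce with adjacent free neighbors -> [0-6 ALLOC][7-24 FREE]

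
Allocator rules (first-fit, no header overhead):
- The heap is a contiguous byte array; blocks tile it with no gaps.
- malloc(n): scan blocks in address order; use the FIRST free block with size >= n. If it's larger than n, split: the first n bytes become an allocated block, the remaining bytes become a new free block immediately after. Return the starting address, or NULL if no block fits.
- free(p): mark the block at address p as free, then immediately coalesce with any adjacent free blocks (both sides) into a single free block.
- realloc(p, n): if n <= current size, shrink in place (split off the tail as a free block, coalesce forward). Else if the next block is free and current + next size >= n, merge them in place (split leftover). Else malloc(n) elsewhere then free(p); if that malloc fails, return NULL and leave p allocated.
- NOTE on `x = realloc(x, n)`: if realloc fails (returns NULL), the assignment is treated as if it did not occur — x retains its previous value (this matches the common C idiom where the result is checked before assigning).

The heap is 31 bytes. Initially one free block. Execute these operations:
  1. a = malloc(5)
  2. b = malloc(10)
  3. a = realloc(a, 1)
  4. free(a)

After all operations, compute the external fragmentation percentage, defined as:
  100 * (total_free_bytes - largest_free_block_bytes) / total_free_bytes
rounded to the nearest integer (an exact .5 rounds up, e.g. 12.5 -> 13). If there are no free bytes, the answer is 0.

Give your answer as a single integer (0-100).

Answer: 24

Derivation:
Op 1: a = malloc(5) -> a = 0; heap: [0-4 ALLOC][5-30 FREE]
Op 2: b = malloc(10) -> b = 5; heap: [0-4 ALLOC][5-14 ALLOC][15-30 FREE]
Op 3: a = realloc(a, 1) -> a = 0; heap: [0-0 ALLOC][1-4 FREE][5-14 ALLOC][15-30 FREE]
Op 4: free(a) -> (freed a); heap: [0-4 FREE][5-14 ALLOC][15-30 FREE]
Free blocks: [5 16] total_free=21 largest=16 -> 100*(21-16)/21 = 500/21 ≈ 23.810 -> rounds to 24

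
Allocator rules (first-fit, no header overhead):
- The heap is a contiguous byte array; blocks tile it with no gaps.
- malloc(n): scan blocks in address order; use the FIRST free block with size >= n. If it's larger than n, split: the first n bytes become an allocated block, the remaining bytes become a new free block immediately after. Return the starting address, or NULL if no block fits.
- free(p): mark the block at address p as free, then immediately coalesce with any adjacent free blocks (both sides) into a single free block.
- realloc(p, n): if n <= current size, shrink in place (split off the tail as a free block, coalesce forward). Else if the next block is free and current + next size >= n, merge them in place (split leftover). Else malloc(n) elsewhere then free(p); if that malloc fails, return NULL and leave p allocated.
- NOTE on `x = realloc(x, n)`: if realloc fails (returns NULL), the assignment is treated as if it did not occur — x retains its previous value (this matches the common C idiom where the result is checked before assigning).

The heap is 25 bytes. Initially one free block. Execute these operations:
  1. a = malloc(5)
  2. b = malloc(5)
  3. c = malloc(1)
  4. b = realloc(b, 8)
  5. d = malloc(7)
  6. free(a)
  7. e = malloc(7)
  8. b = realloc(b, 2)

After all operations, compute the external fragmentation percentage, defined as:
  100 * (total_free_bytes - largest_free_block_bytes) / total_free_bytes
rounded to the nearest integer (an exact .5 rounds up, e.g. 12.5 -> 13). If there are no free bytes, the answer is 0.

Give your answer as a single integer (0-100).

Op 1: a = malloc(5) -> a = 0; heap: [0-4 ALLOC][5-24 FREE]
Op 2: b = malloc(5) -> b = 5; heap: [0-4 ALLOC][5-9 ALLOC][10-24 FREE]
Op 3: c = malloc(1) -> c = 10; heap: [0-4 ALLOC][5-9 ALLOC][10-10 ALLOC][11-24 FREE]
Op 4: b = realloc(b, 8) -> b = 11; heap: [0-4 ALLOC][5-9 FREE][10-10 ALLOC][11-18 ALLOC][19-24 FREE]
Op 5: d = malloc(7) -> d = NULL; heap: [0-4 ALLOC][5-9 FREE][10-10 ALLOC][11-18 ALLOC][19-24 FREE]
Op 6: free(a) -> (freed a); heap: [0-9 FREE][10-10 ALLOC][11-18 ALLOC][19-24 FREE]
Op 7: e = malloc(7) -> e = 0; heap: [0-6 ALLOC][7-9 FREE][10-10 ALLOC][11-18 ALLOC][19-24 FREE]
Op 8: b = realloc(b, 2) -> b = 11; heap: [0-6 ALLOC][7-9 FREE][10-10 ALLOC][11-12 ALLOC][13-24 FREE]
Free blocks: [3 12] total_free=15 largest=12 -> 100*(15-12)/15 = 300/15 = 20

Answer: 20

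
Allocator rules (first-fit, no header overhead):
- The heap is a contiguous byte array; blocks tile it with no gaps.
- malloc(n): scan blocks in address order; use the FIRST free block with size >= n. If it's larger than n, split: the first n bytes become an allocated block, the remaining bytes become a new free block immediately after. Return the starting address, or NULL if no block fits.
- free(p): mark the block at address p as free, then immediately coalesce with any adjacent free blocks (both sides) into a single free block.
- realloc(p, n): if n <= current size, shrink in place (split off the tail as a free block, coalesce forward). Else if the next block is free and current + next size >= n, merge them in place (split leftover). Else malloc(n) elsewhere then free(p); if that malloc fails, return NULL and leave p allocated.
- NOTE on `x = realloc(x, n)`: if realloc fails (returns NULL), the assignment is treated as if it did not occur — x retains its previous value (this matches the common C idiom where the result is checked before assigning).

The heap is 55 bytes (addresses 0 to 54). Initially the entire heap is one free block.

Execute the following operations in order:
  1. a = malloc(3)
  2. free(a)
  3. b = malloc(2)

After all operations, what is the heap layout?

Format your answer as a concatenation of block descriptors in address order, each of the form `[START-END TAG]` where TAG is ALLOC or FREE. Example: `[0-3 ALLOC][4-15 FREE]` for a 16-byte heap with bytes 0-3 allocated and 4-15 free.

Op 1: a = malloc(3) -> a = 0; heap: [0-2 ALLOC][3-54 FREE]
Op 2: free(a) -> (freed a); heap: [0-54 FREE]
Op 3: b = malloc(2) -> b = 0; heap: [0-1 ALLOC][2-54 FREE]

Answer: [0-1 ALLOC][2-54 FREE]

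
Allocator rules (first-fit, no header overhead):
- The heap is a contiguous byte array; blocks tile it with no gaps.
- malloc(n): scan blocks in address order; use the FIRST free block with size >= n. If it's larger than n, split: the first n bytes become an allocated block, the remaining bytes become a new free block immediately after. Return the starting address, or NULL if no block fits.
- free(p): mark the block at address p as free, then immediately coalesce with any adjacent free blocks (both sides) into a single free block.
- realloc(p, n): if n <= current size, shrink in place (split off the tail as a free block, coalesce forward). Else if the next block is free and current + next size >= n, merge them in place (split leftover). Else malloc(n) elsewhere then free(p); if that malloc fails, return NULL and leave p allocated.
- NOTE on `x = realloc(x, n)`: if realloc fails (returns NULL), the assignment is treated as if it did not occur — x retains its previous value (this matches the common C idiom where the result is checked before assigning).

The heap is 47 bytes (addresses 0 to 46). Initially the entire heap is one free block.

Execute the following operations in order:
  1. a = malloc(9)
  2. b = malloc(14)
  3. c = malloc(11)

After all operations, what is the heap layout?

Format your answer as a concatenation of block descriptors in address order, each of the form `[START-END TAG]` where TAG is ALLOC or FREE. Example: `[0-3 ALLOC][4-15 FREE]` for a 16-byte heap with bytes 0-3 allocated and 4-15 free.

Answer: [0-8 ALLOC][9-22 ALLOC][23-33 ALLOC][34-46 FREE]

Derivation:
Op 1: a = malloc(9) -> a = 0; heap: [0-8 ALLOC][9-46 FREE]
Op 2: b = malloc(14) -> b = 9; heap: [0-8 ALLOC][9-22 ALLOC][23-46 FREE]
Op 3: c = malloc(11) -> c = 23; heap: [0-8 ALLOC][9-22 ALLOC][23-33 ALLOC][34-46 FREE]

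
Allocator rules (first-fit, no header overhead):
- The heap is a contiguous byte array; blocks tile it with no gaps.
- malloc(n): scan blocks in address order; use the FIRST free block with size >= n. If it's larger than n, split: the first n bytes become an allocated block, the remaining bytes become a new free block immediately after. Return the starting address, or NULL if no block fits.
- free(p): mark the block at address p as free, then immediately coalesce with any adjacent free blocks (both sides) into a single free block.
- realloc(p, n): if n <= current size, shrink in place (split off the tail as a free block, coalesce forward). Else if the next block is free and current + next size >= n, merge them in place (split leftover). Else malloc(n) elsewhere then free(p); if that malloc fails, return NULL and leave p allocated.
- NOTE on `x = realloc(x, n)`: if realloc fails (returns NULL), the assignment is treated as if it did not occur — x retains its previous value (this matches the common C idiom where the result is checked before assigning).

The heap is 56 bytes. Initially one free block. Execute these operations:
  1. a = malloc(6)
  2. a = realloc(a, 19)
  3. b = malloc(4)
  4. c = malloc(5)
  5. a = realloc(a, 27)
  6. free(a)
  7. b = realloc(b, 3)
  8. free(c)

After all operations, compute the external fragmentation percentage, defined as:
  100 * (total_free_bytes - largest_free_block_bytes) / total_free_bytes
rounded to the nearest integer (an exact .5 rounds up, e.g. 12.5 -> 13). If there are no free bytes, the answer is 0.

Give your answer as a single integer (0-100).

Op 1: a = malloc(6) -> a = 0; heap: [0-5 ALLOC][6-55 FREE]
Op 2: a = realloc(a, 19) -> a = 0; heap: [0-18 ALLOC][19-55 FREE]
Op 3: b = malloc(4) -> b = 19; heap: [0-18 ALLOC][19-22 ALLOC][23-55 FREE]
Op 4: c = malloc(5) -> c = 23; heap: [0-18 ALLOC][19-22 ALLOC][23-27 ALLOC][28-55 FREE]
Op 5: a = realloc(a, 27) -> a = 28; heap: [0-18 FREE][19-22 ALLOC][23-27 ALLOC][28-54 ALLOC][55-55 FREE]
Op 6: free(a) -> (freed a); heap: [0-18 FREE][19-22 ALLOC][23-27 ALLOC][28-55 FREE]
Op 7: b = realloc(b, 3) -> b = 19; heap: [0-18 FREE][19-21 ALLOC][22-22 FREE][23-27 ALLOC][28-55 FREE]
Op 8: free(c) -> (freed c); heap: [0-18 FREE][19-21 ALLOC][22-55 FREE]
Free blocks: [19 34] total_free=53 largest=34 -> 100*(53-34)/53 = 1900/53 ≈ 35.849 -> rounds to 36

Answer: 36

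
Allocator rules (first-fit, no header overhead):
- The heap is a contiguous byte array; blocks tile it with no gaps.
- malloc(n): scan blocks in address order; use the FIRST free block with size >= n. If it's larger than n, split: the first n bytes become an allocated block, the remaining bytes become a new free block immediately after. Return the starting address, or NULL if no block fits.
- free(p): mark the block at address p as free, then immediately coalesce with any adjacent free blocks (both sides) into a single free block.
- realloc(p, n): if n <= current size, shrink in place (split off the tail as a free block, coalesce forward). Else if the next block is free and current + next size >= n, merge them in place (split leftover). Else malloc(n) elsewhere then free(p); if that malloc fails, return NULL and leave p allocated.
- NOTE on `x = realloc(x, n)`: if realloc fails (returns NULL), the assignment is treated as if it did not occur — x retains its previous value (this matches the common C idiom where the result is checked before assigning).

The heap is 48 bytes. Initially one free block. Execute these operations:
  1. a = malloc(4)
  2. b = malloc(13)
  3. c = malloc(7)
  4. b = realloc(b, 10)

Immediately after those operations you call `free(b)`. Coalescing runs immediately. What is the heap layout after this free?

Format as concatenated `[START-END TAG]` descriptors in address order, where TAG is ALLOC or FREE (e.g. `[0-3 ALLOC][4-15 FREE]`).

Op 1: a = malloc(4) -> a = 0; heap: [0-3 ALLOC][4-47 FREE]
Op 2: b = malloc(13) -> b = 4; heap: [0-3 ALLOC][4-16 ALLOC][17-47 FREE]
Op 3: c = malloc(7) -> c = 17; heap: [0-3 ALLOC][4-16 ALLOC][17-23 ALLOC][24-47 FREE]
Op 4: b = realloc(b, 10) -> b = 4; heap: [0-3 ALLOC][4-13 ALLOC][14-16 FREE][17-23 ALLOC][24-47 FREE]
free(b): b = 4 -> block [4-13 ALLOC]; mark free, coalesce with adjacent free neighbors -> [0-3 ALLOC][4-16 FREE][17-23 ALLOC][24-47 FREE]

Answer: [0-3 ALLOC][4-16 FREE][17-23 ALLOC][24-47 FREE]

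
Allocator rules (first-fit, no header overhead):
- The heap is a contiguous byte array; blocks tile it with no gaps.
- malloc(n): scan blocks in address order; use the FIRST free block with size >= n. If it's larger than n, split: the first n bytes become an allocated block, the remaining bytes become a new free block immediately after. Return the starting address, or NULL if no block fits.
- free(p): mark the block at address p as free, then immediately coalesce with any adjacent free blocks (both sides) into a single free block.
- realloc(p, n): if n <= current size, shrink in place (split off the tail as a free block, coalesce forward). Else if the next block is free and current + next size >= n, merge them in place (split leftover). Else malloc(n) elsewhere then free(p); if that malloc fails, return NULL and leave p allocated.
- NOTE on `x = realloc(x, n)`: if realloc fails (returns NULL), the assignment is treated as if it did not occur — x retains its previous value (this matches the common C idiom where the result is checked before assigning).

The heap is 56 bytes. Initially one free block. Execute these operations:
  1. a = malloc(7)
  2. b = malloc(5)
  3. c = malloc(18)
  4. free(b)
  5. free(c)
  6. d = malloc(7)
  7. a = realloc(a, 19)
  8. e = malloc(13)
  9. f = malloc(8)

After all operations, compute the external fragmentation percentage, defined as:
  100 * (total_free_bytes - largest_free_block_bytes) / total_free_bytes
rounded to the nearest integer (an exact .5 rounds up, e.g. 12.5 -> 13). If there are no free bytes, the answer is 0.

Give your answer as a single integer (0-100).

Op 1: a = malloc(7) -> a = 0; heap: [0-6 ALLOC][7-55 FREE]
Op 2: b = malloc(5) -> b = 7; heap: [0-6 ALLOC][7-11 ALLOC][12-55 FREE]
Op 3: c = malloc(18) -> c = 12; heap: [0-6 ALLOC][7-11 ALLOC][12-29 ALLOC][30-55 FREE]
Op 4: free(b) -> (freed b); heap: [0-6 ALLOC][7-11 FREE][12-29 ALLOC][30-55 FREE]
Op 5: free(c) -> (freed c); heap: [0-6 ALLOC][7-55 FREE]
Op 6: d = malloc(7) -> d = 7; heap: [0-6 ALLOC][7-13 ALLOC][14-55 FREE]
Op 7: a = realloc(a, 19) -> a = 14; heap: [0-6 FREE][7-13 ALLOC][14-32 ALLOC][33-55 FREE]
Op 8: e = malloc(13) -> e = 33; heap: [0-6 FREE][7-13 ALLOC][14-32 ALLOC][33-45 ALLOC][46-55 FREE]
Op 9: f = malloc(8) -> f = 46; heap: [0-6 FREE][7-13 ALLOC][14-32 ALLOC][33-45 ALLOC][46-53 ALLOC][54-55 FREE]
Free blocks: [7 2] total_free=9 largest=7 -> 100*(9-7)/9 = 200/9 ≈ 22.222 -> rounds to 22

Answer: 22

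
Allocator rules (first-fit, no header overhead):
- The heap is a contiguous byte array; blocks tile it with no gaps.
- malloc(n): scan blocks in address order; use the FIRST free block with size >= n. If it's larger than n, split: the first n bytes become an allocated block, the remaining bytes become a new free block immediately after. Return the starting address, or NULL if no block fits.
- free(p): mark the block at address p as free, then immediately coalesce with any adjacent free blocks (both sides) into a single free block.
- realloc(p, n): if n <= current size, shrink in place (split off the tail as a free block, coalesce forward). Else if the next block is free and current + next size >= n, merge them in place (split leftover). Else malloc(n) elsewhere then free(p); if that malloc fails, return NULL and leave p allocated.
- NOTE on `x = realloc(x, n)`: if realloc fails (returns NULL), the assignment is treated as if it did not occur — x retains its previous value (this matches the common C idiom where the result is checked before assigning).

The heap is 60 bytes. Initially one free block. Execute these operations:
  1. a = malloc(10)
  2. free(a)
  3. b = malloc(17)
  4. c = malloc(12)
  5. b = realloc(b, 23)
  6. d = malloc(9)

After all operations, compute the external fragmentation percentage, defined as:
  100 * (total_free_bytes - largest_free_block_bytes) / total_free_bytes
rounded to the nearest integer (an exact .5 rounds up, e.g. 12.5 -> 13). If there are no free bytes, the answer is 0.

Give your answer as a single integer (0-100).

Op 1: a = malloc(10) -> a = 0; heap: [0-9 ALLOC][10-59 FREE]
Op 2: free(a) -> (freed a); heap: [0-59 FREE]
Op 3: b = malloc(17) -> b = 0; heap: [0-16 ALLOC][17-59 FREE]
Op 4: c = malloc(12) -> c = 17; heap: [0-16 ALLOC][17-28 ALLOC][29-59 FREE]
Op 5: b = realloc(b, 23) -> b = 29; heap: [0-16 FREE][17-28 ALLOC][29-51 ALLOC][52-59 FREE]
Op 6: d = malloc(9) -> d = 0; heap: [0-8 ALLOC][9-16 FREE][17-28 ALLOC][29-51 ALLOC][52-59 FREE]
Free blocks: [8 8] total_free=16 largest=8 -> 100*(16-8)/16 = 800/16 = 50

Answer: 50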